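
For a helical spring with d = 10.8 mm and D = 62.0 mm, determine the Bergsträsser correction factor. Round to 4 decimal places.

C = D/d = 62.0/10.8 = 5.7407
K_B = (4C+2)/(4C−3) = 24.963/19.963 = 1.2505

1.2505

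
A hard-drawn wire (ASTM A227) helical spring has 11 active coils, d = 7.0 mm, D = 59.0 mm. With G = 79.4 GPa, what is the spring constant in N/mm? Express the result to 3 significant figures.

k = Gd⁴/(8D³N_a) = (79.4×10³ × 7.0⁴) / (8 × 59.0³ × 11)
  = 1.90639e+08 / 1.80734e+07 = 10.548 N/mm

10.5 N/mm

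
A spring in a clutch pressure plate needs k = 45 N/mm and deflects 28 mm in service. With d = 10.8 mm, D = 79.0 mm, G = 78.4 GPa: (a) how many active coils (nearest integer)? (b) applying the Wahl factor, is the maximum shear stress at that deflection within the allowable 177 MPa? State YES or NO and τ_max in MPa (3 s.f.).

N_a = Gd⁴/(8D³k) = (78.4×10³)(10.8⁴)/(8·79.0³·45) = 6.009 → N_a = 6
Actual rate k = Gd⁴/(8D³·6) = 45.07 N/mm
Working load F = kδ = 45.07·28 = 1262 N
C = 79.0/10.8 = 7.3148; K_W = (4C−1)/(4C−4)+0.615/C = 1.2028
τ_max = K_W·8FD/(πd³) = 1.2028·201.53 = 242.41 MPa
τ_max > 177 MPa → exceeds allowable

(a) 6 coils; (b) NO, τ_max = 242 MPa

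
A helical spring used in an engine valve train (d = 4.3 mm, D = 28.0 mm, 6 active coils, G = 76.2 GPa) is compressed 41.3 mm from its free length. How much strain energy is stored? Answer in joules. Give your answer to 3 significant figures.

k = Gd⁴/(8D³N_a) = (76.2×10³)(4.3⁴)/(8·28.0³·6) = 24.724 N/mm
U = ½kδ² = 0.5 × 24.724 × 41.3² = 21085 N·mm = 21.085 J

21.1 J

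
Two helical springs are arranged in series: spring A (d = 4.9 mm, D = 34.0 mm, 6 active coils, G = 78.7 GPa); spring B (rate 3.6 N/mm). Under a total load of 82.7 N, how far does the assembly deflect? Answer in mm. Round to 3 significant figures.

k_A = Gd⁴/(8D³N_a) = (78.7×10³)(4.9⁴)/(8·34.0³·6) = 24.048 N/mm
Series: 1/k_eq = 1/24.048 + 1/3.6 = 0.31936; k_eq = 3.1313 N/mm
δ = F/k_eq = 82.7/3.1313 = 26.411 mm

26.4 mm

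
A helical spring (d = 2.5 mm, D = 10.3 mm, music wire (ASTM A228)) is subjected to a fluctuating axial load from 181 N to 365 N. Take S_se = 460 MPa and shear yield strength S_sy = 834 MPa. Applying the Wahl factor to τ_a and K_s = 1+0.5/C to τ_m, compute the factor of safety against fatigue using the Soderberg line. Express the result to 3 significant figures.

0.924

C = D/d = 10.3/2.5 = 4.1200; K_W = (4C−1)/(4C−4)+0.615/C = 1.3897; K_s = 1+0.5/C = 1.1214
F_a = (F_max−F_min)/2 = 92 N; F_m = (F_max+F_min)/2 = 273 N
τ_a = K_W·8F_aD/(πd³) = 1.3897 × 154.43 = 214.61 MPa
τ_m = K_s·8F_mD/(πd³) = 1.1214 × 458.27 = 513.88 MPa
Soderberg: 1/n_f = τ_a/S_se + τ_m/S_sy = 214.61/460 + 513.88/834 = 0.46655 + 0.61617 = 1.0827
n_f = 1/1.0827 = 0.9236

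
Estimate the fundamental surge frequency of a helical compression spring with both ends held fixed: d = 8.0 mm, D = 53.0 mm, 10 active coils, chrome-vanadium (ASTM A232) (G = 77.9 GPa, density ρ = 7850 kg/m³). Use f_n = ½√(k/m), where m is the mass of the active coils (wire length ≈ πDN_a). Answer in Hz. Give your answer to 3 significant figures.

101 Hz

k = Gd⁴/(8D³N_a) = (77.9×10³)(8.0⁴)/(8·53.0³·10) = 26.79 N/mm = 26790 N/m
Wire length L = πDN_a = π·53.0·10 = 1665 mm
m = ρ·(πd²/4)·L = 7850 × 50.265×10⁻⁶ m² × 1.665 m = 0.657 kg
f_n = ½√(k/m) = 0.5·√(26790/0.657) = 0.5·√(40777) = 100.97 Hz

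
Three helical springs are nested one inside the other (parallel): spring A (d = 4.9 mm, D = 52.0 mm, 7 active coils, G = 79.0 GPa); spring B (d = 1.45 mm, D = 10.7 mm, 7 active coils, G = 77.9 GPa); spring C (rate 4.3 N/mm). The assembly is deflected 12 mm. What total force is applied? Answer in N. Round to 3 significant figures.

181 N

k_A = Gd⁴/(8D³N_a) = (79.0×10³)(4.9⁴)/(8·52.0³·7) = 5.7838 N/mm
k_B = Gd⁴/(8D³N_a) = (77.9×10³)(1.45⁴)/(8·10.7³·7) = 5.0196 N/mm
Parallel: k_eq = 5.7838 + 5.0196 + 4.3 = 15.103 N/mm
F = k_eq·δ = 15.103·12 = 181.24 N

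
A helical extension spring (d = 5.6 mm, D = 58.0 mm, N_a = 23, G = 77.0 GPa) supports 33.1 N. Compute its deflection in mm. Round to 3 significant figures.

k = Gd⁴/(8D³N_a) = (77.0×10³)(5.6⁴)/(8·58.0³·23) = 2.1093 N/mm
δ = F/k = 33.1 / 2.1093 = 15.692 mm

15.7 mm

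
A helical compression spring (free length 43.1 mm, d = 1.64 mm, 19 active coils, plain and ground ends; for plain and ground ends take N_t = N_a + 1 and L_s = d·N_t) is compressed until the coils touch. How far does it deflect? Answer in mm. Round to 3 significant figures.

10.3 mm

N_t = 20; L_s = 1.64·20 = 32.8 mm
δ_solid = L₀ − L_s = 43.1 − 32.8 = 10.3 mm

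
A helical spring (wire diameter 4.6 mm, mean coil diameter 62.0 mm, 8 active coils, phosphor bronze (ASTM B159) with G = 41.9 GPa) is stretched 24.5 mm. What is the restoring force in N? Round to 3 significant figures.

30.1 N

k = Gd⁴/(8D³N_a) = (41.9×10³)(4.6⁴)/(8·62.0³·8) = 1.23 N/mm
F = k·δ = 1.23 × 24.5 = 30.134 N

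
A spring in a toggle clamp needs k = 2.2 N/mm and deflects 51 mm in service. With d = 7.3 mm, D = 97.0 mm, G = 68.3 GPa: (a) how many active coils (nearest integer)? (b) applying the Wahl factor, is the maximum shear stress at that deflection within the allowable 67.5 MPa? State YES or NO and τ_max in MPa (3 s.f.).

(a) 12 coils; (b) NO, τ_max = 79.4 MPa

N_a = Gd⁴/(8D³k) = (68.3×10³)(7.3⁴)/(8·97.0³·2.2) = 12.07 → N_a = 12
Actual rate k = Gd⁴/(8D³·12) = 2.2137 N/mm
Working load F = kδ = 2.2137·51 = 112.9 N
C = 97.0/7.3 = 13.2877; K_W = (4C−1)/(4C−4)+0.615/C = 1.1073
τ_max = K_W·8FD/(πd³) = 1.1073·71.687 = 79.38 MPa
τ_max > 67.5 MPa → exceeds allowable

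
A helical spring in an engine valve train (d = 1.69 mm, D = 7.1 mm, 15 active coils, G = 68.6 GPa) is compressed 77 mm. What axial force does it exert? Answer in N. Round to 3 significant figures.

k = Gd⁴/(8D³N_a) = (68.6×10³)(1.69⁴)/(8·7.1³·15) = 13.029 N/mm
F = k·δ = 13.029 × 77 = 1003.2 N

1000 N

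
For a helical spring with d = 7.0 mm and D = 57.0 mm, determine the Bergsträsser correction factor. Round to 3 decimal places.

C = D/d = 57.0/7.0 = 8.1429
K_B = (4C+2)/(4C−3) = 34.571/29.571 = 1.1691

1.169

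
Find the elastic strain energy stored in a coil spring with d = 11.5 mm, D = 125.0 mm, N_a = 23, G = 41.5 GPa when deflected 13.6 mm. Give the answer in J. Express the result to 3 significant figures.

k = Gd⁴/(8D³N_a) = (41.5×10³)(11.5⁴)/(8·125.0³·23) = 2.0197 N/mm
U = ½kδ² = 0.5 × 2.0197 × 13.6² = 186.78 N·mm = 0.18678 J

0.187 J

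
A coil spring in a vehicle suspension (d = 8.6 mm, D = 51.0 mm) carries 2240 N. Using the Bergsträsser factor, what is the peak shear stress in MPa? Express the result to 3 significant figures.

Spring index C = D/d = 51.0/8.6 = 5.9302
K_B = (4C+2)/(4C−3) = 25.721/20.721 = 1.2413
τ₀ = 8FD/(πd³) = 8·2240·51.0/(π·8.6³) = 913920/1998.2 = 457.37 MPa
τ_max = K·τ₀ = 1.2413 × 457.37 = 567.73 MPa

568 MPa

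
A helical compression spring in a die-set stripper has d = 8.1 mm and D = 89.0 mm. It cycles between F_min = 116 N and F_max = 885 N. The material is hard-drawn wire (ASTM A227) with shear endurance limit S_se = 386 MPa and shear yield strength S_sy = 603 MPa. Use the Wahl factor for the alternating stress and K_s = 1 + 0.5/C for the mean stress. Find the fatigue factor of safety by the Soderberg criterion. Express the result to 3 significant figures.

1.18

C = D/d = 89.0/8.1 = 10.9877; K_W = (4C−1)/(4C−4)+0.615/C = 1.1311; K_s = 1+0.5/C = 1.0455
F_a = (F_max−F_min)/2 = 384.5 N; F_m = (F_max+F_min)/2 = 500.5 N
τ_a = K_W·8F_aD/(πd³) = 1.1311 × 163.97 = 185.46 MPa
τ_m = K_s·8F_mD/(πd³) = 1.0455 × 213.44 = 223.15 MPa
Soderberg: 1/n_f = τ_a/S_se + τ_m/S_sy = 185.46/386 + 223.15/603 = 0.48048 + 0.37007 = 0.85055
n_f = 1/0.85055 = 1.176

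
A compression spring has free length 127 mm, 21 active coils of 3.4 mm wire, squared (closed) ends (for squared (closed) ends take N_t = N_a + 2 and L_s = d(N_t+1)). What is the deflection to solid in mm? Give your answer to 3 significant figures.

45.4 mm

N_t = 23; L_s = 3.4·24 = 81.6 mm
δ_solid = L₀ − L_s = 127 − 81.6 = 45.4 mm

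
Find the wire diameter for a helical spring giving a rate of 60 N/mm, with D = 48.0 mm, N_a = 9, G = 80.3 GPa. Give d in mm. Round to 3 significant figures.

8.78 mm

d = (8D³N_a·k / G)^(1/4) = (8·48.0³·9·60 / (80.3×10³))^0.25
  = (5949.7)^0.25 = 8.7826 mm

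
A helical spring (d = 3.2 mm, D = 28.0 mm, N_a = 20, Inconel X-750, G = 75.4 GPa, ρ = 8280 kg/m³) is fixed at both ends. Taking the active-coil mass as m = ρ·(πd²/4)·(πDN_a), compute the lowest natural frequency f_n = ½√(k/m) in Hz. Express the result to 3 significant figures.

k = Gd⁴/(8D³N_a) = (75.4×10³)(3.2⁴)/(8·28.0³·20) = 2.251 N/mm = 2251 N/m
Wire length L = πDN_a = π·28.0·20 = 1759.3 mm
m = ρ·(πd²/4)·L = 8280 × 8.0425×10⁻⁶ m² × 1.7593 m = 0.11715 kg
f_n = ½√(k/m) = 0.5·√(2251/0.11715) = 0.5·√(19214) = 69.307 Hz

69.3 Hz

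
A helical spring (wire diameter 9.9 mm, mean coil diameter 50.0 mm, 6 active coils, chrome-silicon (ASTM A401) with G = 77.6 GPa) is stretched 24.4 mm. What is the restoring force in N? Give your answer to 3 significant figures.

3030 N

k = Gd⁴/(8D³N_a) = (77.6×10³)(9.9⁴)/(8·50.0³·6) = 124.24 N/mm
F = k·δ = 124.24 × 24.4 = 3031.4 N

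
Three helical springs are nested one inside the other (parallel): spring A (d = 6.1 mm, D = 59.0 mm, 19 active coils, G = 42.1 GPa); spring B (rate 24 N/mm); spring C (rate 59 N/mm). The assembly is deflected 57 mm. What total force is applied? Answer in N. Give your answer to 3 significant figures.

4840 N

k_A = Gd⁴/(8D³N_a) = (42.1×10³)(6.1⁴)/(8·59.0³·19) = 1.8672 N/mm
Parallel: k_eq = 1.8672 + 24 + 59 = 84.867 N/mm
F = k_eq·δ = 84.867·57 = 4837.4 N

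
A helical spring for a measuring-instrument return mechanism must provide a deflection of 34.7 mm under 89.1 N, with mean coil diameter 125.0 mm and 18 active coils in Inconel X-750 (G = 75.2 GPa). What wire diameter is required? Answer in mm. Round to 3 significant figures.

Required rate k = F/δ = 89.1/34.7 = 2.5677 N/mm
d = (8D³N_a·k / G)^(1/4) = (8·125.0³·18·2.5677 / (75.2×10³))^0.25
  = (9603.4)^0.25 = 9.8993 mm

9.90 mm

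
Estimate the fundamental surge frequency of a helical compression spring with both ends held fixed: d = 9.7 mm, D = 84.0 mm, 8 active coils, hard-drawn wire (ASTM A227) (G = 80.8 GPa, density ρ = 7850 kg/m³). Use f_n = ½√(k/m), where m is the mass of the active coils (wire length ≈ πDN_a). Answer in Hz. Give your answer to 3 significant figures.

k = Gd⁴/(8D³N_a) = (80.8×10³)(9.7⁴)/(8·84.0³·8) = 18.857 N/mm = 18857 N/m
Wire length L = πDN_a = π·84.0·8 = 2111.2 mm
m = ρ·(πd²/4)·L = 7850 × 73.898×10⁻⁶ m² × 2.1112 m = 1.2247 kg
f_n = ½√(k/m) = 0.5·√(18857/1.2247) = 0.5·√(15398) = 62.044 Hz

62.0 Hz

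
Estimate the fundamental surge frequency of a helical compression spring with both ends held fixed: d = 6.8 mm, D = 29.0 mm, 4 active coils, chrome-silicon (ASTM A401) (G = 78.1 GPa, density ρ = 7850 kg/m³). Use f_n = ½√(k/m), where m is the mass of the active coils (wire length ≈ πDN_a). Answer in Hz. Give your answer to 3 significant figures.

718 Hz

k = Gd⁴/(8D³N_a) = (78.1×10³)(6.8⁴)/(8·29.0³·4) = 213.96 N/mm = 2.1396e+05 N/m
Wire length L = πDN_a = π·29.0·4 = 364.42 mm
m = ρ·(πd²/4)·L = 7850 × 36.317×10⁻⁶ m² × 0.36442 m = 0.10389 kg
f_n = ½√(k/m) = 0.5·√(2.1396e+05/0.10389) = 0.5·√(2.0595e+06) = 717.54 Hz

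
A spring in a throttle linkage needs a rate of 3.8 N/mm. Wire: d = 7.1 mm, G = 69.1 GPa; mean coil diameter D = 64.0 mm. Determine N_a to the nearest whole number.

N_a = Gd⁴/(8D³k) = (69.1×10³ × 7.1⁴)/(8 × 64.0³ × 3.8)
    = 1.75595e+08 / 7.96918e+06 = 22.03 → 22 coils

22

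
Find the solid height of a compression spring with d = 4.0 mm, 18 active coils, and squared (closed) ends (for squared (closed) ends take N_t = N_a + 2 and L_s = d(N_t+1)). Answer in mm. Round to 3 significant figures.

84.0 mm

squared (closed) ends: N_t = N_a + 2 = 18 + 2 = 20
L_s = d·(N_t+1) = 4.0 × 21 = 84 mm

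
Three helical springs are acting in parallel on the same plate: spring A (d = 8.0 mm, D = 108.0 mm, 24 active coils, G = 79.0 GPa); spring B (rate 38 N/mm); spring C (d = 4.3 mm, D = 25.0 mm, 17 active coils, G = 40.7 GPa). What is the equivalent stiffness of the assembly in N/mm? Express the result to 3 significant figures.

k_A = Gd⁴/(8D³N_a) = (79.0×10³)(8.0⁴)/(8·108.0³·24) = 1.3379 N/mm
k_C = Gd⁴/(8D³N_a) = (40.7×10³)(4.3⁴)/(8·25.0³·17) = 6.548 N/mm
Parallel: k_eq = 1.3379 + 38 + 6.548 = 45.886 N/mm

45.9 N/mm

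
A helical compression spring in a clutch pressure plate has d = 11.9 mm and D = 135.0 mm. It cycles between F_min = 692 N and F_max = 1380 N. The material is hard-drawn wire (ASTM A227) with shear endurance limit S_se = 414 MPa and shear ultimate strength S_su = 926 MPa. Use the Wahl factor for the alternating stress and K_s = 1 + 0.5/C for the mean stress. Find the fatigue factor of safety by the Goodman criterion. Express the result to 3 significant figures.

2.33

C = D/d = 135.0/11.9 = 11.3445; K_W = (4C−1)/(4C−4)+0.615/C = 1.1267; K_s = 1+0.5/C = 1.0441
F_a = (F_max−F_min)/2 = 344 N; F_m = (F_max+F_min)/2 = 1036 N
τ_a = K_W·8F_aD/(πd³) = 1.1267 × 70.176 = 79.069 MPa
τ_m = K_s·8F_mD/(πd³) = 1.0441 × 211.35 = 220.66 MPa
Goodman: 1/n_f = τ_a/S_se + τ_m/S_su = 79.069/414 + 220.66/926 = 0.19099 + 0.23829 = 0.42928
n_f = 1/0.42928 = 2.329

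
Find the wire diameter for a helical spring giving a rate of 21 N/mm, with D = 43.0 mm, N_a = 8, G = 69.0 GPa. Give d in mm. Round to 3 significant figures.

d = (8D³N_a·k / G)^(1/4) = (8·43.0³·8·21 / (69.0×10³))^0.25
  = (1548.7)^0.25 = 6.2732 mm

6.27 mm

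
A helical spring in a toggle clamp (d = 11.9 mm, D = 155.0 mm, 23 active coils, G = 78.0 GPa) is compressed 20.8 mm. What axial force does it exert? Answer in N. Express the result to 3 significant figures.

47.5 N

k = Gd⁴/(8D³N_a) = (78.0×10³)(11.9⁴)/(8·155.0³·23) = 2.2828 N/mm
F = k·δ = 2.2828 × 20.8 = 47.482 N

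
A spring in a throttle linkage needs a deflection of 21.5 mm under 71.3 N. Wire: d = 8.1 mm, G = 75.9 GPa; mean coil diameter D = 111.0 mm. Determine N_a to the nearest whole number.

Required rate k = F/δ = 71.3/21.5 = 3.3163 N/mm
N_a = Gd⁴/(8D³k) = (75.9×10³ × 8.1⁴)/(8 × 111.0³ × 3.3163)
    = 3.26725e+08 / 3.62836e+07 = 9.005 → 9 coils

9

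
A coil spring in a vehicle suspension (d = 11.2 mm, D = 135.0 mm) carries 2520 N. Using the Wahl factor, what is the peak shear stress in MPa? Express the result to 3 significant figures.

Spring index C = D/d = 135.0/11.2 = 12.0536
K_W = (4C−1)/(4C−4) + 0.615/C = 47.214/44.214 + 0.0510 = 1.1189
τ₀ = 8FD/(πd³) = 8·2520·135.0/(π·11.2³) = 2.7216e+06/4413.7 = 616.62 MPa
τ_max = K·τ₀ = 1.1189 × 616.62 = 689.92 MPa

690 MPa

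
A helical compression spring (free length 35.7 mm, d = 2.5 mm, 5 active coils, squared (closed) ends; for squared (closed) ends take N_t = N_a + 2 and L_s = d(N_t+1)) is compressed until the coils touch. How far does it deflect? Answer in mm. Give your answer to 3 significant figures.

15.7 mm

N_t = 7; L_s = 2.5·8 = 20 mm
δ_solid = L₀ − L_s = 35.7 − 20 = 15.7 mm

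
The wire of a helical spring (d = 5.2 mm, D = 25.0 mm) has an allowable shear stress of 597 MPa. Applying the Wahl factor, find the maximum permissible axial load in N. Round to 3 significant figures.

C = D/d = 25.0/5.2 = 4.8077
K_W = (4C−1)/(4C−4) + 0.615/C = 18.231/15.231 + 0.1279 = 1.3249
τ_max = K·8FD/(πd³) → F_max = τ_allow·πd³/(8DK)
F_max = 597·π·5.2³/(8·25.0·1.3249) = 2.6371e+05/264.98 = 995.23 N

995 N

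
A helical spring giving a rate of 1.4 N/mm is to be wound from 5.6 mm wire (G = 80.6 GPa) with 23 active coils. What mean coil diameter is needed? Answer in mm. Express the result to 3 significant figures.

D = (Gd⁴/(8N_a·k))^(1/3) = (80.6×10³·5.6⁴/(8·23·1.4))^(1/3)
  = (307710)^(1/3) = 67.5119 mm

67.5 mm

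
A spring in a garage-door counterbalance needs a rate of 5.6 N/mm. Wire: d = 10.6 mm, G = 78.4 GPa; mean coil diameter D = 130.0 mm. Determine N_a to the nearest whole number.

N_a = Gd⁴/(8D³k) = (78.4×10³ × 10.6⁴)/(8 × 130.0³ × 5.6)
    = 9.89782e+08 / 9.84256e+07 = 10.06 → 10 coils

10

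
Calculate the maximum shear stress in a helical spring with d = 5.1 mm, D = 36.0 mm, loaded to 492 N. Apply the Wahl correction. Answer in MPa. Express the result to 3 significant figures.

Spring index C = D/d = 36.0/5.1 = 7.0588
K_W = (4C−1)/(4C−4) + 0.615/C = 27.235/24.235 + 0.0871 = 1.2109
τ₀ = 8FD/(πd³) = 8·492·36.0/(π·5.1³) = 141696/416.74 = 340.01 MPa
τ_max = K·τ₀ = 1.2109 × 340.01 = 411.73 MPa

412 MPa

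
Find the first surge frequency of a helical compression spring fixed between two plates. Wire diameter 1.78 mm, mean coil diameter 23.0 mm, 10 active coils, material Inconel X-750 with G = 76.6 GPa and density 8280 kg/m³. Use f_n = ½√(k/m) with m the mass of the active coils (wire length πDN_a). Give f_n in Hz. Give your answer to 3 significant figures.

k = Gd⁴/(8D³N_a) = (76.6×10³)(1.78⁴)/(8·23.0³·10) = 0.79001 N/mm = 790.01 N/m
Wire length L = πDN_a = π·23.0·10 = 722.57 mm
m = ρ·(πd²/4)·L = 8280 × 2.4885×10⁻⁶ m² × 0.72257 m = 0.014888 kg
f_n = ½√(k/m) = 0.5·√(790.01/0.014888) = 0.5·√(53064) = 115.18 Hz

115 Hz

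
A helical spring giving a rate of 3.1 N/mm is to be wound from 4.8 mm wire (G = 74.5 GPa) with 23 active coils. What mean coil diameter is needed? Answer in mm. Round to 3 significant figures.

D = (Gd⁴/(8N_a·k))^(1/3) = (74.5×10³·4.8⁴/(8·23·3.1))^(1/3)
  = (69333.3)^(1/3) = 41.0816 mm

41.1 mm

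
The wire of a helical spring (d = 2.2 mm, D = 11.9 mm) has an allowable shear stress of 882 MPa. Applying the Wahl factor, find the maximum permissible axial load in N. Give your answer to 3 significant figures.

241 N

C = D/d = 11.9/2.2 = 5.4091
K_W = (4C−1)/(4C−4) + 0.615/C = 20.636/17.636 + 0.1137 = 1.2838
τ_max = K·8FD/(πd³) → F_max = τ_allow·πd³/(8DK)
F_max = 882·π·2.2³/(8·11.9·1.2838) = 29504/122.22 = 241.41 N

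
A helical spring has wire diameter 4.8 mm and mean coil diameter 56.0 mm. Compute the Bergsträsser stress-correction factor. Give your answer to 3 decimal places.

1.115

C = D/d = 56.0/4.8 = 11.6667
K_B = (4C+2)/(4C−3) = 48.667/43.667 = 1.1145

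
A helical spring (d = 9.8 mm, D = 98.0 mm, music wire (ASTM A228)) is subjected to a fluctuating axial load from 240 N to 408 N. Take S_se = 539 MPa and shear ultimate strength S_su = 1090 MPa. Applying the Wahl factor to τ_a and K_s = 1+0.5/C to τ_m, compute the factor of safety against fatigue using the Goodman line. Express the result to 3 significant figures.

C = D/d = 98.0/9.8 = 10.0000; K_W = (4C−1)/(4C−4)+0.615/C = 1.1448; K_s = 1+0.5/C = 1.0500
F_a = (F_max−F_min)/2 = 84 N; F_m = (F_max+F_min)/2 = 324 N
τ_a = K_W·8F_aD/(πd³) = 1.1448 × 22.272 = 25.498 MPa
τ_m = K_s·8F_mD/(πd³) = 1.0500 × 85.908 = 90.203 MPa
Goodman: 1/n_f = τ_a/S_se + τ_m/S_su = 25.498/539 + 90.203/1090 = 0.04731 + 0.08276 = 0.13006
n_f = 1/0.13006 = 7.689

7.69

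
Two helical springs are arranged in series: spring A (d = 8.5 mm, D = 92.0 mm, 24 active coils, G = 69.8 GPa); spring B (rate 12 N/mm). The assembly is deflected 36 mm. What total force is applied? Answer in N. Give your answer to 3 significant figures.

72.9 N

k_A = Gd⁴/(8D³N_a) = (69.8×10³)(8.5⁴)/(8·92.0³·24) = 2.4371 N/mm
Series: 1/k_eq = 1/2.4371 + 1/12 = 0.49366; k_eq = 2.0257 N/mm
F = k_eq·δ = 2.0257·36 = 72.924 N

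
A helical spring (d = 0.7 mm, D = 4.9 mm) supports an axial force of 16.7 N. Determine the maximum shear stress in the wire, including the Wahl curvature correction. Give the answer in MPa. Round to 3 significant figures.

Spring index C = D/d = 4.9/0.7 = 7.0000
K_W = (4C−1)/(4C−4) + 0.615/C = 27.000/24.000 + 0.0879 = 1.2129
τ₀ = 8FD/(πd³) = 8·16.7·4.9/(π·0.7³) = 654.64/1.0776 = 607.52 MPa
τ_max = K·τ₀ = 1.2129 × 607.52 = 736.83 MPa

737 MPa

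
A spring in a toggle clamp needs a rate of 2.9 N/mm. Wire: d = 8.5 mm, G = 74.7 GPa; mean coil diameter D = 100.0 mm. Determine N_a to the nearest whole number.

N_a = Gd⁴/(8D³k) = (74.7×10³ × 8.5⁴)/(8 × 100.0³ × 2.9)
    = 3.89939e+08 / 2.32e+07 = 16.81 → 17 coils

17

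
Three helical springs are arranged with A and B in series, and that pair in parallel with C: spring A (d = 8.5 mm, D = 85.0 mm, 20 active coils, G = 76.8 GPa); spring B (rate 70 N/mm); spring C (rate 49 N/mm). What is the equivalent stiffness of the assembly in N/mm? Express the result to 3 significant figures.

k_A = Gd⁴/(8D³N_a) = (76.8×10³)(8.5⁴)/(8·85.0³·20) = 4.08 N/mm
Springs A,B series: k_AB = 1/(1/4.08+1/70) = 3.8553 N/mm; parallel with C: k_eq = 3.8553+49 = 52.855 N/mm

52.9 N/mm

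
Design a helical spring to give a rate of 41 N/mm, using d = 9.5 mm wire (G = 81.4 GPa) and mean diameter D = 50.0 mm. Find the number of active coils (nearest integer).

16

N_a = Gd⁴/(8D³k) = (81.4×10³ × 9.5⁴)/(8 × 50.0³ × 41)
    = 6.63008e+08 / 4.1e+07 = 16.17 → 16 coils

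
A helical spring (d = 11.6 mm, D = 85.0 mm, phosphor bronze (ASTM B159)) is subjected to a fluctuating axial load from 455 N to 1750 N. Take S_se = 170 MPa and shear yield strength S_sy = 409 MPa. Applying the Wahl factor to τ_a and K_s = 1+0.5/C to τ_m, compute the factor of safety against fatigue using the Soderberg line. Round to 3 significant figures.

0.967

C = D/d = 85.0/11.6 = 7.3276; K_W = (4C−1)/(4C−4)+0.615/C = 1.2025; K_s = 1+0.5/C = 1.0682
F_a = (F_max−F_min)/2 = 647.5 N; F_m = (F_max+F_min)/2 = 1102.5 N
τ_a = K_W·8F_aD/(πd³) = 1.2025 × 89.789 = 107.97 MPa
τ_m = K_s·8F_mD/(πd³) = 1.0682 × 152.88 = 163.32 MPa
Soderberg: 1/n_f = τ_a/S_se + τ_m/S_sy = 107.97/170 + 163.32/409 = 0.63511 + 0.39931 = 1.0344
n_f = 1/1.0344 = 0.9667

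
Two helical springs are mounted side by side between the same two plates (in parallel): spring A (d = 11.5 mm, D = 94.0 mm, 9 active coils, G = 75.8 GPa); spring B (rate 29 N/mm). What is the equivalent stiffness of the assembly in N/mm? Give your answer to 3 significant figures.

k_A = Gd⁴/(8D³N_a) = (75.8×10³)(11.5⁴)/(8·94.0³·9) = 22.169 N/mm
Parallel: k_eq = 22.169 + 29 = 51.169 N/mm

51.2 N/mm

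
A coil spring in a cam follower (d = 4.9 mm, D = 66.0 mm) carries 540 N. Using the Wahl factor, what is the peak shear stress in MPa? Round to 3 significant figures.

Spring index C = D/d = 66.0/4.9 = 13.4694
K_W = (4C−1)/(4C−4) + 0.615/C = 52.878/49.878 + 0.0457 = 1.1058
τ₀ = 8FD/(πd³) = 8·540·66.0/(π·4.9³) = 285120/369.61 = 771.42 MPa
τ_max = K·τ₀ = 1.1058 × 771.42 = 853.04 MPa

853 MPa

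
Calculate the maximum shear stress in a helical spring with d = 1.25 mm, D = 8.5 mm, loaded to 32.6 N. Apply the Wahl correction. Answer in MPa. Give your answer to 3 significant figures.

Spring index C = D/d = 8.5/1.25 = 6.8000
K_W = (4C−1)/(4C−4) + 0.615/C = 26.200/23.200 + 0.0904 = 1.2198
τ₀ = 8FD/(πd³) = 8·32.6·8.5/(π·1.25³) = 2216.8/6.1359 = 361.28 MPa
τ_max = K·τ₀ = 1.2198 × 361.28 = 440.67 MPa

441 MPa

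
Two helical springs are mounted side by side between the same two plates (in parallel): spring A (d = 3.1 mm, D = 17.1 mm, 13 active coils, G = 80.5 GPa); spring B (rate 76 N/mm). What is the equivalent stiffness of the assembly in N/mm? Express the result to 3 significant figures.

90.3 N/mm

k_A = Gd⁴/(8D³N_a) = (80.5×10³)(3.1⁴)/(8·17.1³·13) = 14.296 N/mm
Parallel: k_eq = 14.296 + 76 = 90.296 N/mm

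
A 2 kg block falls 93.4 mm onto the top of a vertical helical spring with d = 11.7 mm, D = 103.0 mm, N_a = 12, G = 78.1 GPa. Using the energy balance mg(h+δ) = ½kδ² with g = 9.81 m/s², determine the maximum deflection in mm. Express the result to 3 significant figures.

17.7 mm

k = Gd⁴/(8D³N_a) = (78.1×10³)(11.7⁴)/(8·103.0³·12) = 13.951 N/mm
W = mg = 2 × 9.81 = 19.62 N
½kδ² − Wδ − Wh = 0 → δ = (W + √(W² + 2kWh))/k
δ = (19.62 + √(384.94 + 51131.4))/13.951 = (19.62 + 226.97)/13.951 = 17.675 mm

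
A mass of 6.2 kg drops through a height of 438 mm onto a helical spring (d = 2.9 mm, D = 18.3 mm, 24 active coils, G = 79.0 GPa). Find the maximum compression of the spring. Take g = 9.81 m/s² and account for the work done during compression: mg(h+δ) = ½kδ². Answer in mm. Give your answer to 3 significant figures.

120 mm

k = Gd⁴/(8D³N_a) = (79.0×10³)(2.9⁴)/(8·18.3³·24) = 4.7486 N/mm
W = mg = 6.2 × 9.81 = 60.822 N
½kδ² − Wδ − Wh = 0 → δ = (W + √(W² + 2kWh))/k
δ = (60.822 + √(3699.3 + 253005))/4.7486 = (60.822 + 506.66)/4.7486 = 119.51 mm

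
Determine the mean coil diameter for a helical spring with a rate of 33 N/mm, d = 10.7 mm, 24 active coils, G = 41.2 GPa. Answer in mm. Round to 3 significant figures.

44.0 mm

D = (Gd⁴/(8N_a·k))^(1/3) = (41.2×10³·10.7⁴/(8·24·33))^(1/3)
  = (85234.8)^(1/3) = 44.0088 mm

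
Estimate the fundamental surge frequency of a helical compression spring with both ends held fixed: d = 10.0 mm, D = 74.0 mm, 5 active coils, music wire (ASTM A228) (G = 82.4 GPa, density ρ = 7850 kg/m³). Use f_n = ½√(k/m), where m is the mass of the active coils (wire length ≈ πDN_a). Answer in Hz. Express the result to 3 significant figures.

133 Hz

k = Gd⁴/(8D³N_a) = (82.4×10³)(10.0⁴)/(8·74.0³·5) = 50.836 N/mm = 50836 N/m
Wire length L = πDN_a = π·74.0·5 = 1162.4 mm
m = ρ·(πd²/4)·L = 7850 × 78.54×10⁻⁶ m² × 1.1624 m = 0.71666 kg
f_n = ½√(k/m) = 0.5·√(50836/0.71666) = 0.5·√(70935) = 133.17 Hz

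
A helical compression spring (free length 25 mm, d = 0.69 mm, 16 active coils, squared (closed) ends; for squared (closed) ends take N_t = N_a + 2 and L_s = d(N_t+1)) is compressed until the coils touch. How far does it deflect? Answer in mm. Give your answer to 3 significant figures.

N_t = 18; L_s = 0.69·19 = 13.11 mm
δ_solid = L₀ − L_s = 25 − 13.11 = 11.89 mm

11.9 mm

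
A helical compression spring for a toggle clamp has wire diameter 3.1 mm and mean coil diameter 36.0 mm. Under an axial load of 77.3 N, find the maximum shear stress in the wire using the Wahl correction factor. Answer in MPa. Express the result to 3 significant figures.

267 MPa

Spring index C = D/d = 36.0/3.1 = 11.6129
K_W = (4C−1)/(4C−4) + 0.615/C = 45.452/42.452 + 0.0530 = 1.1236
τ₀ = 8FD/(πd³) = 8·77.3·36.0/(π·3.1³) = 22262.4/93.591 = 237.87 MPa
τ_max = K·τ₀ = 1.1236 × 237.87 = 267.28 MPa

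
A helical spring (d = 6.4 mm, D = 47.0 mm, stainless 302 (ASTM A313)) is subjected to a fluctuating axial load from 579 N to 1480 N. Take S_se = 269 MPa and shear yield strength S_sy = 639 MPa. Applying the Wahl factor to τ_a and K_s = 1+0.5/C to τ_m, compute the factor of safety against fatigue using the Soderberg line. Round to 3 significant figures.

0.587

C = D/d = 47.0/6.4 = 7.3438; K_W = (4C−1)/(4C−4)+0.615/C = 1.2020; K_s = 1+0.5/C = 1.0681
F_a = (F_max−F_min)/2 = 450.5 N; F_m = (F_max+F_min)/2 = 1029.5 N
τ_a = K_W·8F_aD/(πd³) = 1.2020 × 205.68 = 247.22 MPa
τ_m = K_s·8F_mD/(πd³) = 1.0681 × 470.03 = 502.03 MPa
Soderberg: 1/n_f = τ_a/S_se + τ_m/S_sy = 247.22/269 + 502.03/639 = 0.91904 + 0.78565 = 1.7047
n_f = 1/1.7047 = 0.5866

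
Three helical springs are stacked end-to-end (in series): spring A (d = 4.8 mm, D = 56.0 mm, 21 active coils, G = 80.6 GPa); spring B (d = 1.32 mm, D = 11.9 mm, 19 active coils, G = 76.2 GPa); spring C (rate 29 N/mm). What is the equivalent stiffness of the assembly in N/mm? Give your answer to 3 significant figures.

k_A = Gd⁴/(8D³N_a) = (80.6×10³)(4.8⁴)/(8·56.0³·21) = 1.4502 N/mm
k_B = Gd⁴/(8D³N_a) = (76.2×10³)(1.32⁴)/(8·11.9³·19) = 0.90316 N/mm
Series: 1/k_eq = 1/1.4502 + 1/0.90316 + 1/29 = 1.8313; k_eq = 0.54607 N/mm

0.546 N/mm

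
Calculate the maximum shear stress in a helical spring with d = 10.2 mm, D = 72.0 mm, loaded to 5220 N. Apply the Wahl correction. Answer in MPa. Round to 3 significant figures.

Spring index C = D/d = 72.0/10.2 = 7.0588
K_W = (4C−1)/(4C−4) + 0.615/C = 27.235/24.235 + 0.0871 = 1.2109
τ₀ = 8FD/(πd³) = 8·5220·72.0/(π·10.2³) = 3.00672e+06/3333.9 = 901.87 MPa
τ_max = K·τ₀ = 1.2109 × 901.87 = 1092.1 MPa

1090 MPa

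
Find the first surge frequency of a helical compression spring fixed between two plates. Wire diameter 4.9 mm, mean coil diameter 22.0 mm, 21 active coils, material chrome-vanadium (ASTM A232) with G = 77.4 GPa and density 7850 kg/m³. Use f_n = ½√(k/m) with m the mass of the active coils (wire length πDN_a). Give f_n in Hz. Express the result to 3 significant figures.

170 Hz

k = Gd⁴/(8D³N_a) = (77.4×10³)(4.9⁴)/(8·22.0³·21) = 24.943 N/mm = 24943 N/m
Wire length L = πDN_a = π·22.0·21 = 1451.4 mm
m = ρ·(πd²/4)·L = 7850 × 18.857×10⁻⁶ m² × 1.4514 m = 0.21485 kg
f_n = ½√(k/m) = 0.5·√(24943/0.21485) = 0.5·√(1.1609e+05) = 170.36 Hz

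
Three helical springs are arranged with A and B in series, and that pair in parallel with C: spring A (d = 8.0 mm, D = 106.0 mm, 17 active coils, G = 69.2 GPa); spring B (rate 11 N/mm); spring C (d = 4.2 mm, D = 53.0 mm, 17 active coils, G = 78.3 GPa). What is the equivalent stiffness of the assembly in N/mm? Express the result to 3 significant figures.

k_A = Gd⁴/(8D³N_a) = (69.2×10³)(8.0⁴)/(8·106.0³·17) = 1.7499 N/mm
k_C = Gd⁴/(8D³N_a) = (78.3×10³)(4.2⁴)/(8·53.0³·17) = 1.2034 N/mm
Springs A,B series: k_AB = 1/(1/1.7499+1/11) = 1.5097 N/mm; parallel with C: k_eq = 1.5097+1.2034 = 2.7131 N/mm

2.71 N/mm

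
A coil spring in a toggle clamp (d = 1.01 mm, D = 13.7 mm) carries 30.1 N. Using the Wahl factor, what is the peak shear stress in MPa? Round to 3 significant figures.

1130 MPa

Spring index C = D/d = 13.7/1.01 = 13.5644
K_W = (4C−1)/(4C−4) + 0.615/C = 53.257/50.257 + 0.0453 = 1.1050
τ₀ = 8FD/(πd³) = 8·30.1·13.7/(π·1.01³) = 3298.96/3.2368 = 1019.2 MPa
τ_max = K·τ₀ = 1.1050 × 1019.2 = 1126.3 MPa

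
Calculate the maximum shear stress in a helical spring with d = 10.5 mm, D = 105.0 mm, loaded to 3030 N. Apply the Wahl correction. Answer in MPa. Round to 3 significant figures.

Spring index C = D/d = 105.0/10.5 = 10.0000
K_W = (4C−1)/(4C−4) + 0.615/C = 39.000/36.000 + 0.0615 = 1.1448
τ₀ = 8FD/(πd³) = 8·3030·105.0/(π·10.5³) = 2.5452e+06/3636.8 = 699.85 MPa
τ_max = K·τ₀ = 1.1448 × 699.85 = 801.21 MPa

801 MPa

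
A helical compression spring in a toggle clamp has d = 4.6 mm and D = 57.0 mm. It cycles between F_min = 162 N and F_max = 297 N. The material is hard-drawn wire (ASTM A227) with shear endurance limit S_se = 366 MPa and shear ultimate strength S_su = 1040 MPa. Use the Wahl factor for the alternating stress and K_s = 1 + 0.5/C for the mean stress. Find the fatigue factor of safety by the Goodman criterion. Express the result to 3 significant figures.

1.54

C = D/d = 57.0/4.6 = 12.3913; K_W = (4C−1)/(4C−4)+0.615/C = 1.1155; K_s = 1+0.5/C = 1.0404
F_a = (F_max−F_min)/2 = 67.5 N; F_m = (F_max+F_min)/2 = 229.5 N
τ_a = K_W·8F_aD/(πd³) = 1.1155 × 100.66 = 112.28 MPa
τ_m = K_s·8F_mD/(πd³) = 1.0404 × 342.23 = 356.04 MPa
Goodman: 1/n_f = τ_a/S_se + τ_m/S_su = 112.28/366 + 356.04/1040 = 0.30678 + 0.34235 = 0.64913
n_f = 1/0.64913 = 1.541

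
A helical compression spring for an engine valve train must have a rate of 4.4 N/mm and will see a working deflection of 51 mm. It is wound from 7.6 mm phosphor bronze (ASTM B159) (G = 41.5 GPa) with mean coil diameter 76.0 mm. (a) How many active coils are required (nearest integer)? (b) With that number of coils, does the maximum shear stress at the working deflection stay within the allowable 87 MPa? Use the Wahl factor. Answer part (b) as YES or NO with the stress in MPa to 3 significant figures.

N_a = Gd⁴/(8D³k) = (41.5×10³)(7.6⁴)/(8·76.0³·4.4) = 8.96 → N_a = 9
Actual rate k = Gd⁴/(8D³·9) = 4.3806 N/mm
Working load F = kδ = 4.3806·51 = 223.41 N
C = 76.0/7.6 = 10.0000; K_W = (4C−1)/(4C−4)+0.615/C = 1.1448
τ_max = K_W·8FD/(πd³) = 1.1448·98.495 = 112.76 MPa
τ_max > 87 MPa → exceeds allowable

(a) 9 coils; (b) NO, τ_max = 113 MPa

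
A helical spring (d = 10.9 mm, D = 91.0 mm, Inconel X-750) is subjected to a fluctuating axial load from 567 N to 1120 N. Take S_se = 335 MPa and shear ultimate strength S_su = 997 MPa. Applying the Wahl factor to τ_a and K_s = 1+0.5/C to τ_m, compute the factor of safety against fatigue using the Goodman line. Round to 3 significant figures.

C = D/d = 91.0/10.9 = 8.3486; K_W = (4C−1)/(4C−4)+0.615/C = 1.1757; K_s = 1+0.5/C = 1.0599
F_a = (F_max−F_min)/2 = 276.5 N; F_m = (F_max+F_min)/2 = 843.5 N
τ_a = K_W·8F_aD/(πd³) = 1.1757 × 49.476 = 58.171 MPa
τ_m = K_s·8F_mD/(πd³) = 1.0599 × 150.93 = 159.97 MPa
Goodman: 1/n_f = τ_a/S_se + τ_m/S_su = 58.171/335 + 159.97/997 = 0.17364 + 0.16045 = 0.3341
n_f = 1/0.3341 = 2.993

2.99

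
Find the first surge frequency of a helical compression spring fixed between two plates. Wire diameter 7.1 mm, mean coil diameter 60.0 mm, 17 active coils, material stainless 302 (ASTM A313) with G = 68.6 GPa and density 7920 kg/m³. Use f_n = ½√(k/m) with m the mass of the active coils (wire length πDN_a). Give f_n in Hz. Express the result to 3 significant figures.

k = Gd⁴/(8D³N_a) = (68.6×10³)(7.1⁴)/(8·60.0³·17) = 5.9342 N/mm = 5934.2 N/m
Wire length L = πDN_a = π·60.0·17 = 3204.4 mm
m = ρ·(πd²/4)·L = 7920 × 39.592×10⁻⁶ m² × 3.2044 m = 1.0048 kg
f_n = ½√(k/m) = 0.5·√(5934.2/1.0048) = 0.5·√(5905.9) = 38.425 Hz

38.4 Hz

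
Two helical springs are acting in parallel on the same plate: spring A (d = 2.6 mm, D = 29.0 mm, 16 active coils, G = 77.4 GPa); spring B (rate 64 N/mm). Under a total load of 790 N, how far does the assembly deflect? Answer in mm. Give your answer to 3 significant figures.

12.1 mm

k_A = Gd⁴/(8D³N_a) = (77.4×10³)(2.6⁴)/(8·29.0³·16) = 1.133 N/mm
Parallel: k_eq = 1.133 + 64 = 65.133 N/mm
δ = F/k_eq = 790/65.133 = 12.129 mm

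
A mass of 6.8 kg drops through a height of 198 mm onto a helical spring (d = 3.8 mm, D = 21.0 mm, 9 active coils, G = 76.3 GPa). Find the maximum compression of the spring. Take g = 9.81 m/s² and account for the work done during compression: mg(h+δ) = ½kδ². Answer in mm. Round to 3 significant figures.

k = Gd⁴/(8D³N_a) = (76.3×10³)(3.8⁴)/(8·21.0³·9) = 23.86 N/mm
W = mg = 6.8 × 9.81 = 66.708 N
½kδ² − Wδ − Wh = 0 → δ = (W + √(W² + 2kWh))/k
δ = (66.708 + √(4450 + 630292))/23.86 = (66.708 + 796.71)/23.86 = 36.187 mm

36.2 mm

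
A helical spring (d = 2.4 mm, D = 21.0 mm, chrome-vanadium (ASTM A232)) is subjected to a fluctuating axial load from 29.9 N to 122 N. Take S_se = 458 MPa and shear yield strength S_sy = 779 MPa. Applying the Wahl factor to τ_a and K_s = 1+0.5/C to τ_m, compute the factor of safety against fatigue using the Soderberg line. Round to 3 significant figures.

C = D/d = 21.0/2.4 = 8.7500; K_W = (4C−1)/(4C−4)+0.615/C = 1.1671; K_s = 1+0.5/C = 1.0571
F_a = (F_max−F_min)/2 = 46.05 N; F_m = (F_max+F_min)/2 = 75.95 N
τ_a = K_W·8F_aD/(πd³) = 1.1671 × 178.14 = 207.9 MPa
τ_m = K_s·8F_mD/(πd³) = 1.0571 × 293.8 = 310.59 MPa
Soderberg: 1/n_f = τ_a/S_se + τ_m/S_sy = 207.9/458 + 310.59/779 = 0.45392 + 0.39870 = 0.85263
n_f = 1/0.85263 = 1.173

1.17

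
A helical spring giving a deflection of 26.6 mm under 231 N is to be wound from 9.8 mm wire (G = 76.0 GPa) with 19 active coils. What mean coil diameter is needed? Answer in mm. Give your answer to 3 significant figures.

Required rate k = F/δ = 231/26.6 = 8.6842 N/mm
D = (Gd⁴/(8N_a·k))^(1/3) = (76.0×10³·9.8⁴/(8·19·8.6842))^(1/3)
  = (531060)^(1/3) = 80.9807 mm

81.0 mm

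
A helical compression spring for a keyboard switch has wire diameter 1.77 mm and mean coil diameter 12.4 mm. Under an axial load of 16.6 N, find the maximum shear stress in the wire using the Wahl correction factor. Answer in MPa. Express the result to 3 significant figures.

115 MPa

Spring index C = D/d = 12.4/1.77 = 7.0056
K_W = (4C−1)/(4C−4) + 0.615/C = 27.023/24.023 + 0.0878 = 1.2127
τ₀ = 8FD/(πd³) = 8·16.6·12.4/(π·1.77³) = 1646.72/17.421 = 94.526 MPa
τ_max = K·τ₀ = 1.2127 × 94.526 = 114.63 MPa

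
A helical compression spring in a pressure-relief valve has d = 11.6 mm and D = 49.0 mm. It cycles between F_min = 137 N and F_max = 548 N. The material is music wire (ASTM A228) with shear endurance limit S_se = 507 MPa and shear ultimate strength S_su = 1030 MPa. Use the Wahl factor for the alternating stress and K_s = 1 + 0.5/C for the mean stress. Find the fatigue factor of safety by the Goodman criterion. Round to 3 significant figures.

13.4

C = D/d = 49.0/11.6 = 4.2241; K_W = (4C−1)/(4C−4)+0.615/C = 1.3782; K_s = 1+0.5/C = 1.1184
F_a = (F_max−F_min)/2 = 205.5 N; F_m = (F_max+F_min)/2 = 342.5 N
τ_a = K_W·8F_aD/(πd³) = 1.3782 × 16.428 = 22.641 MPa
τ_m = K_s·8F_mD/(πd³) = 1.1184 × 27.379 = 30.62 MPa
Goodman: 1/n_f = τ_a/S_se + τ_m/S_su = 22.641/507 + 30.62/1030 = 0.04466 + 0.02973 = 0.074385
n_f = 1/0.074385 = 13.44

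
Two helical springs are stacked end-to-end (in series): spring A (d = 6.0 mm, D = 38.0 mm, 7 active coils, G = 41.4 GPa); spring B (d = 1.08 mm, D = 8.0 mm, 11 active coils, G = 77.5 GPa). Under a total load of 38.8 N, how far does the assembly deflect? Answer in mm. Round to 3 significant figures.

18.8 mm

k_A = Gd⁴/(8D³N_a) = (41.4×10³)(6.0⁴)/(8·38.0³·7) = 17.461 N/mm
k_B = Gd⁴/(8D³N_a) = (77.5×10³)(1.08⁴)/(8·8.0³·11) = 2.3402 N/mm
Series: 1/k_eq = 1/17.461 + 1/2.3402 = 0.48459; k_eq = 2.0636 N/mm
δ = F/k_eq = 38.8/2.0636 = 18.802 mm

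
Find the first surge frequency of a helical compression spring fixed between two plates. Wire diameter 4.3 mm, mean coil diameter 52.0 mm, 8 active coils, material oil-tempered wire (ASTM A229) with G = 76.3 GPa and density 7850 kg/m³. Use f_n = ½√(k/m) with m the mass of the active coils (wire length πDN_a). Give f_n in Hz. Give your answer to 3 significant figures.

k = Gd⁴/(8D³N_a) = (76.3×10³)(4.3⁴)/(8·52.0³·8) = 2.8987 N/mm = 2898.7 N/m
Wire length L = πDN_a = π·52.0·8 = 1306.9 mm
m = ρ·(πd²/4)·L = 7850 × 14.522×10⁻⁶ m² × 1.3069 m = 0.14898 kg
f_n = ½√(k/m) = 0.5·√(2898.7/0.14898) = 0.5·√(19457) = 69.744 Hz

69.7 Hz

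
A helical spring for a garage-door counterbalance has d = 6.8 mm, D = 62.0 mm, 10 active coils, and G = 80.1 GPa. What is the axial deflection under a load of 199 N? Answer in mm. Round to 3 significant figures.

k = Gd⁴/(8D³N_a) = (80.1×10³)(6.8⁴)/(8·62.0³·10) = 8.9826 N/mm
δ = F/k = 199 / 8.9826 = 22.154 mm

22.2 mm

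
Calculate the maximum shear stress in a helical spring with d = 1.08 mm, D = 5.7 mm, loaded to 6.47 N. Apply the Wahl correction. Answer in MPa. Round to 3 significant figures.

96.3 MPa

Spring index C = D/d = 5.7/1.08 = 5.2778
K_W = (4C−1)/(4C−4) + 0.615/C = 20.111/17.111 + 0.1165 = 1.2919
τ₀ = 8FD/(πd³) = 8·6.47·5.7/(π·1.08³) = 295.032/3.9575 = 74.55 MPa
τ_max = K·τ₀ = 1.2919 × 74.55 = 96.308 MPa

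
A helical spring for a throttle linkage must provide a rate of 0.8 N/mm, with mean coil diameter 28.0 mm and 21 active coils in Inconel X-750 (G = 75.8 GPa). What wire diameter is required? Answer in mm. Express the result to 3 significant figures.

d = (8D³N_a·k / G)^(1/4) = (8·28.0³·21·0.8 / (75.8×10³))^0.25
  = (38.923)^0.25 = 2.4978 mm

2.50 mm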